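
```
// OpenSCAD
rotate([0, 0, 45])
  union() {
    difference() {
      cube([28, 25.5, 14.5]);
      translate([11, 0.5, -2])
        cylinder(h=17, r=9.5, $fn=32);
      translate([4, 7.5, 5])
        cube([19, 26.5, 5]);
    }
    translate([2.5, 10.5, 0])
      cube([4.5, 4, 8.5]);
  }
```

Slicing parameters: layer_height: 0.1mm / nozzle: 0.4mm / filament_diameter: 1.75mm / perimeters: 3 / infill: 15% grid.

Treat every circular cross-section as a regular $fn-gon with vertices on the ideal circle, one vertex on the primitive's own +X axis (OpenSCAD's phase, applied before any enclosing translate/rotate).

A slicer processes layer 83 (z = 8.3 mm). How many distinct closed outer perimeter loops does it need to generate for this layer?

At z = 8.3 mm: the 28×25.5 cube contributes its full rectangle; the r=9.5 cylinder at (11, 0.5) contributes a regular 32-gon of circumradius 9.5; the cube at (4, 7.5) is present — its section is the full 19×26.5 rectangle; Taking the first minus the rest: starting from the 28×25.5 cube, the r=9.5 cylinder at (11, 0.5) partially overlaps it — only the 150.33 mm² overlap (of its 281.71 mm²) is removed, clipping the outline; the 19×26.5 cube at (4, 7.5) partially overlaps it — only the 320.40 mm² overlap (of its 503.50 mm²) is removed, clipping the outline — 2 connected regions; the cube at (2.5, 10.5) is present — its section is the full 4.5×4 rectangle; Merging all regions: the regions partially overlap (shared area 6.00 mm²), so overlapping operands fuse into one piece — 2 connected regions; (whole slice rotated 45° about Z — lengths, areas and connectivity unchanged). The result has 2 disconnected regions.

2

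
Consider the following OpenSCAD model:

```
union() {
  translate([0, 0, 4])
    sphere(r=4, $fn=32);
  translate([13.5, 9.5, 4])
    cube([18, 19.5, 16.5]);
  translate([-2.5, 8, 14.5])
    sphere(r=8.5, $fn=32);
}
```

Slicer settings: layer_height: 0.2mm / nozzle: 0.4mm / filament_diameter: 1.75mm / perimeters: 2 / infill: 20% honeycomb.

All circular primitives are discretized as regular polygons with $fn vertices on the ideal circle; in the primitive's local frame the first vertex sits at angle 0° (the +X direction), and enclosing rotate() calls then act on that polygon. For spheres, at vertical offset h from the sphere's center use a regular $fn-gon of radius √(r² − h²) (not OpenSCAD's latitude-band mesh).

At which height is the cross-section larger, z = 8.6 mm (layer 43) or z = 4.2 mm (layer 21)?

layer 43 (z = 8.6 mm)

Layer 43 (z = 8.6): the sphere does not reach this height (|z−center|=4.600 > r=4); the 18×19.5 cube at (13.5, 9.5) contributes its full rectangle (area 351.00 mm²); the sphere at (-2.5, 8): section is a regular 32-gon, circumradius = √(r²−h²) = √(8.5²−5.9²) = 6.119 (area = (32/2)·6.119²·sin(360°/32) = 116.87 mm²); Combining (union): the 2 present regions are separate (no shared area or edge), so areas and boundary lengths simply add and each stays a separate island — area = 467.87 mm². So its area = 467.87 mm². Layer 21 (z = 4.2): the r=4 sphere slices to a regular 32-gon of circumradius 3.995 (√(r²−h²) with h=0.2 from center) (area = (32/2)·3.995²·sin(360°/32) = 49.82 mm²); the cube at (13.5, 9.5) (footprint 18×19.5) is included at this height (area 351.00 mm²); the sphere at (-2.5, 8) is absent (|z−center|=10.300 > r=8.5); Taking the union: the 2 present regions are separate (no shared area or edge), so areas and boundary lengths simply add and each stays a separate island — area = 400.82 mm². So its area = 400.82 mm². Layer 43 is larger (467.87 vs 400.82 mm²).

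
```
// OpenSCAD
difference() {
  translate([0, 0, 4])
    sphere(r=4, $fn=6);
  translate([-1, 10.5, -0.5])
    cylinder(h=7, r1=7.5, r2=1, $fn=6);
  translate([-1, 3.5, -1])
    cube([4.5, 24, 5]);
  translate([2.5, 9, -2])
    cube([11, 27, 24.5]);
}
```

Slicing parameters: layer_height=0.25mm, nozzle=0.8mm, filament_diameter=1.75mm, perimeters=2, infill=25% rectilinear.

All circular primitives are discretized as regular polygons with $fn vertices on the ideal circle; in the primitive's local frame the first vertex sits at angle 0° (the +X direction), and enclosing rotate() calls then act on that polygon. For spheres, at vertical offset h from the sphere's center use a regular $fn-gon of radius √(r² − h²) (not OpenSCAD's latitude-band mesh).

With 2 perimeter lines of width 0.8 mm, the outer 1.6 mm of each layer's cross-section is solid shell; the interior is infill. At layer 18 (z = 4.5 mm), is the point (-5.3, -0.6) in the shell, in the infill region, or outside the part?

outside

At z = 4.5 mm: the r=4 sphere slices to a regular 6-gon of circumradius 3.969 (√(r²−h²) with h=0.5 from center); the cone at (-1, 10.5) (r1=7.5→r2=1) has section circumradius 2.857 here — a regular 6-gon; the cube at (-1, 3.5) is not intersected at this z (z outside [-1, 4]); the cube at (2.5, 9) (footprint 11×27) is included at this height; Subtracting the remaining from the first: starting from the r=4 sphere, the cone at (-1, 10.5) misses the remaining region (no effect); the 11×27 cube at (2.5, 9) misses the remaining region (no effect) — 1 connected region. Overall, the cross-section is a single solid region. The nearest boundary edge runs (-1.98, -3.44)→(-3.97, 0.00); distance from the point to it = 1.46 mm. The point is not inside any of the regions above, so it lies outside the cross-section (1.46 mm from the nearest boundary).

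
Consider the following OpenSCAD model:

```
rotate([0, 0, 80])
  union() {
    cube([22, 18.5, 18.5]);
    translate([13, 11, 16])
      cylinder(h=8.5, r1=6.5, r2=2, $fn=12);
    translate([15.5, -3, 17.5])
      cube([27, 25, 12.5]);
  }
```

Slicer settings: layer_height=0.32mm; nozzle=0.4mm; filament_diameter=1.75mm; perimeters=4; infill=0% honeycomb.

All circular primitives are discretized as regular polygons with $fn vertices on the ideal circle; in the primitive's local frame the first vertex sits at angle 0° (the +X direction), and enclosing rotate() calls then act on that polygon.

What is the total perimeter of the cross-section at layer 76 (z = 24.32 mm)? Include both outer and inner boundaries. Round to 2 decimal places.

At z = 24.32 mm: the cube is not intersected at this z (z outside [0, 18.5]); the cone at (13, 11) (r1=6.5→r2=2) has section circumradius 2.095 here — a regular 12-gon (perimeter = 2·12·2.095·sin(180°/12) = 13.02 mm); the cube at (15.5, -3) (footprint 27×25) is included at this height (perimeter 104.00 mm); Combining (union): the 2 present regions are separate (no shared area or edge), so areas and boundary lengths simply add and each stays a separate island — boundary = 117.02 mm; (rotated 80° about Z; rotation is an isometry so areas/perimeters/island counts are preserved). Overall, the cross-section has 2 separate islands. Total boundary length (outer) = 117.02 mm.

117.02 mm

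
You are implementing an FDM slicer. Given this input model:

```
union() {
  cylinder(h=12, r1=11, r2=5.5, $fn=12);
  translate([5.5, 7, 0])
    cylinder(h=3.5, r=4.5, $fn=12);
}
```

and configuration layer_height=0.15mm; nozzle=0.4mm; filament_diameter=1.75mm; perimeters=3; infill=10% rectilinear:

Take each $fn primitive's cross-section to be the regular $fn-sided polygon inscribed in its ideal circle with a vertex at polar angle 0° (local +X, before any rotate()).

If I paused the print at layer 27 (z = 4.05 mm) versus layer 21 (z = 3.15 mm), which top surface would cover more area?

layer 21 (z = 3.15 mm)

Layer 27 (z = 4.05): the cone contributes a regular 12-gon of circumradius 9.144 (interpolated between r1=11 and r2=5.5 at t=0.337) (area = (12/2)·9.144²·sin(360°/12) = 250.82 mm²); the cylinder at (5.5, 7) is not intersected at this z (z outside [0, 3.5]); Merging all regions: only the cone is present, so the union is just that shape — area = 250.82 mm². So its area = 250.82 mm². Layer 21 (z = 3.15): the cone contributes a regular 12-gon of circumradius 9.556 (interpolated between r1=11 and r2=5.5 at t=0.263) (area = (12/2)·9.556²·sin(360°/12) = 273.97 mm²); the r=4.5 cylinder at (5.5, 7) contributes a regular 12-gon of circumradius 4.5 (area = (12/2)·4.500²·sin(360°/12) = 60.75 mm²); Taking the union: the regions partially overlap — summed areas 334.72 mm² minus the doubly-counted overlap 31.11 mm² gives 303.61 mm² — area = 303.61 mm². So its area = 303.61 mm². Layer 21 is larger (303.61 vs 250.82 mm²).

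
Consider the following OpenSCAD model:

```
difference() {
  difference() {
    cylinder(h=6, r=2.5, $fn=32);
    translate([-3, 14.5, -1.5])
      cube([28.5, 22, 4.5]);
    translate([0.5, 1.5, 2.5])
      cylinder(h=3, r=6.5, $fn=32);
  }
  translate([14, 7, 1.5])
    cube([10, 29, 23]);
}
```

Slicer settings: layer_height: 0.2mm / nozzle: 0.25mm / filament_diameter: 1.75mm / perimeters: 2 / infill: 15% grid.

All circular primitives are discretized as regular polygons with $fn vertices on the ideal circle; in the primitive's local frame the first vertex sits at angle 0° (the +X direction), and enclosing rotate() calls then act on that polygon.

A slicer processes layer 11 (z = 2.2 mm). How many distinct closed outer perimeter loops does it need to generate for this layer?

At z = 2.2 mm: the r=2.5 cylinder contributes a regular 32-gon of circumradius 2.5; the cube at (-3, 14.5) (footprint 28.5×22) is included at this height; the cylinder at (0.5, 1.5) is not intersected at this z (z outside [2.5, 5.5]); Subtracting the remaining from the first: starting from the r=2.5 cylinder, the 28.5×22 cube at (-3, 14.5) misses the remaining region (no effect) — 1 connected region; the cube at (14, 7) is present — its section is the full 10×29 rectangle; Taking the first minus the rest: starting from that combined region, the 10×29 cube at (14, 7) misses the remaining region (no effect) — 1 connected region. The result has 1 disconnected region.

1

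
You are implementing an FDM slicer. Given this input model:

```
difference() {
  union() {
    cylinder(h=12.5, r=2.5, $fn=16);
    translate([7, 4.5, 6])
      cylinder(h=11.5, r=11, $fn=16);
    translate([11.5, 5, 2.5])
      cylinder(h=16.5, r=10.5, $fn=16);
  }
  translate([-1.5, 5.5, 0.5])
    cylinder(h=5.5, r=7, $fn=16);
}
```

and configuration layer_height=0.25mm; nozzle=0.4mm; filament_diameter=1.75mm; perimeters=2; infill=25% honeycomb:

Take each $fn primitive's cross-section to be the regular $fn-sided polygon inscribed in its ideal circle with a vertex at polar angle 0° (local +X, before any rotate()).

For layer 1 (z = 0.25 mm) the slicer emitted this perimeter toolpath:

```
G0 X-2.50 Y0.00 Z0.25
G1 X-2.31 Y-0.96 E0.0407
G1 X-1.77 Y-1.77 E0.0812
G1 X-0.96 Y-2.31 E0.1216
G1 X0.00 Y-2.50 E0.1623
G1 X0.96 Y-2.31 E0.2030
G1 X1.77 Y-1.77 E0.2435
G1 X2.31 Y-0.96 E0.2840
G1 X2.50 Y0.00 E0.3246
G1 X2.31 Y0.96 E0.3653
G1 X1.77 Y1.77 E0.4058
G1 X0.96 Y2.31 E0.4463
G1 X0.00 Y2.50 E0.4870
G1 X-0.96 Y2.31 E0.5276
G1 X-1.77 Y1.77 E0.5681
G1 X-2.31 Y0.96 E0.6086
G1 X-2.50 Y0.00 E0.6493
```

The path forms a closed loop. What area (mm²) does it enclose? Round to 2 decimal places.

Apply the shoelace formula to the sequence of (X, Y) vertices; enclosed area = 19.16 mm².

19.16 mm²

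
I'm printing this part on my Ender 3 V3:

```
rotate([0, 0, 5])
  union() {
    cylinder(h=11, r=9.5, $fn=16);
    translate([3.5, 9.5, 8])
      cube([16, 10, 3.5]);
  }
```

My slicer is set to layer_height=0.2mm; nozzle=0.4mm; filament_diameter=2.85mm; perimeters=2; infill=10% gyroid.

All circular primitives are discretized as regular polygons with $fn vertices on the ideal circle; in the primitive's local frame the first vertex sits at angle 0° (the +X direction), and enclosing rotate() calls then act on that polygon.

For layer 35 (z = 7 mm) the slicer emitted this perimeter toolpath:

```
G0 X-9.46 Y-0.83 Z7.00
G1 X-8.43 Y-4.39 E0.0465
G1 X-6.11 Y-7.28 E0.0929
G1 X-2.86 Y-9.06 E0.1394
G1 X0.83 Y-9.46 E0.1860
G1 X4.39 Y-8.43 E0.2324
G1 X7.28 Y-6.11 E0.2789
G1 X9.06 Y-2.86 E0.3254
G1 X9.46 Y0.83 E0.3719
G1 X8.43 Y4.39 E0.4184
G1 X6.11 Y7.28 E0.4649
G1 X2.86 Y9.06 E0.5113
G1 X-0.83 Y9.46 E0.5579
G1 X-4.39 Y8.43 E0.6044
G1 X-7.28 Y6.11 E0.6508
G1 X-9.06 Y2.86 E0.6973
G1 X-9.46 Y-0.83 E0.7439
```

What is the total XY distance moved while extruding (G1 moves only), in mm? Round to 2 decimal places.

59.32 mm

Sum the Euclidean lengths of each G1 segment: total = 59.32 mm.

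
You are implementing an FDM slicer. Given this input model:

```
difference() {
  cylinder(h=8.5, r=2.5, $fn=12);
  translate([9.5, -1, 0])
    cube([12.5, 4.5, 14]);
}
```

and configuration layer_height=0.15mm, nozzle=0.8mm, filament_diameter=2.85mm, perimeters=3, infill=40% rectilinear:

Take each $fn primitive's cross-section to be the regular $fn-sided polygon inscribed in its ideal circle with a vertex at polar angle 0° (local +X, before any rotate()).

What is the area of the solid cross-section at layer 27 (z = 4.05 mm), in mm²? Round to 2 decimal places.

18.75 mm²

At z = 4.05 mm: the r=2.5 cylinder gives a regular 12-gon of circumradius 2.5 (constant along its height) (area = (12/2)·2.500²·sin(360°/12) = 18.75 mm²); the cube at (9.5, -1) is present — its section is the full 12.5×4.5 rectangle (area 56.25 mm²); Taking the first minus the rest: starting from the r=2.5 cylinder (18.75 mm²), the 12.5×4.5 cube at (9.5, -1) misses the remaining region (no effect) — area = 18.75 mm². Overall, the cross-section is a single solid region. Net area = 18.75 mm².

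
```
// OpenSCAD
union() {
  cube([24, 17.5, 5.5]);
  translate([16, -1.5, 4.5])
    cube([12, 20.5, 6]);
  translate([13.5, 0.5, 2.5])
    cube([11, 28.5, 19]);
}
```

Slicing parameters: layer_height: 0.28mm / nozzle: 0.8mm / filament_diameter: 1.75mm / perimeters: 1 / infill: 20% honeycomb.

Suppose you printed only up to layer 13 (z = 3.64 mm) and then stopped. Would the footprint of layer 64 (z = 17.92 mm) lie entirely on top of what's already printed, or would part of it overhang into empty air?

Compare the two slices. At z = 3.64: the 24×17.5 cube contributes its full rectangle (area 420.00 mm²); the cube at (16, -1.5) is absent (z outside [4.5, 10.5]); the cube at (13.5, 0.5) (footprint 11×28.5) is included at this height (area 313.50 mm²); Combining (union): the regions partially overlap — summed areas 733.50 mm² minus the doubly-counted overlap 178.50 mm² gives 555.00 mm² — area = 555.00 mm². At z = 17.92: the cube does not reach this height (z outside [0, 5.5]); the cube at (16, -1.5) is not intersected at this z (z outside [4.5, 10.5]); the cube at (13.5, 0.5) (footprint 11×28.5) is included at this height (area 313.50 mm²); Combining (union): only the 11×28.5 cube at (13.5, 0.5) is present, so the union is just that shape — area = 313.50 mm². Checking containment: the cross-section at z = 17.92 is a subset of the cross-section at z = 3.64.

entirely on top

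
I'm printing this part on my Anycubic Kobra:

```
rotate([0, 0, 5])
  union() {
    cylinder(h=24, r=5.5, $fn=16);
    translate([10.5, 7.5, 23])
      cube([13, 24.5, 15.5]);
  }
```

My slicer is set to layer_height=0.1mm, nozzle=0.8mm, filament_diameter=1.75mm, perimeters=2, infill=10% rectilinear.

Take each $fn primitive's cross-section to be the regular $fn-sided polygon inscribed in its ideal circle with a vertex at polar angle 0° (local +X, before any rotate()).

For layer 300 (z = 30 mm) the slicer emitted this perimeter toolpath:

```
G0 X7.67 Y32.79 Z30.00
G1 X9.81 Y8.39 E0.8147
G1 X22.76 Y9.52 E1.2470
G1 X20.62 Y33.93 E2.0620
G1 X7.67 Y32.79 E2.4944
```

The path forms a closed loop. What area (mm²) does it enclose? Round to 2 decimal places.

318.47 mm²

Apply the shoelace formula to the sequence of (X, Y) vertices; enclosed area = 318.47 mm².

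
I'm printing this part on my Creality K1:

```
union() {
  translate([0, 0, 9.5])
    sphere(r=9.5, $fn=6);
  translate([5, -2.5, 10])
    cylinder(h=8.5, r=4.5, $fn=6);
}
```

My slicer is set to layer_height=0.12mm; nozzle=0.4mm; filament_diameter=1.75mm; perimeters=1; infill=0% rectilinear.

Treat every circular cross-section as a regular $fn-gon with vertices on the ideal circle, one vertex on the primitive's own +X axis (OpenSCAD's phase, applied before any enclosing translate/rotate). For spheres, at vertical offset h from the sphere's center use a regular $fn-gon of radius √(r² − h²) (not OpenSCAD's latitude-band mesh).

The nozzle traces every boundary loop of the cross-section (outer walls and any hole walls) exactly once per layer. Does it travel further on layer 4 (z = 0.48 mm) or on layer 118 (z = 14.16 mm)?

layer 118 (z = 14.16 mm)

Layer 4 (z = 0.48): the r=9.5 sphere contributes a regular 6-gon of circumradius √(9.5²−9.02²) = 2.982 (perimeter = 2·6·2.982·sin(180°/6) = 17.89 mm); the cylinder at (5, -2.5) is absent (z outside [10, 18.5]); Combining (union): only the r=9.5 sphere is present, so the union is just that shape — boundary = 17.89 mm. So its perimeter = 17.89 mm. Layer 118 (z = 14.16): the r=9.5 sphere slices to a regular 6-gon of circumradius 8.279 (√(r²−h²) with h=4.66 from center) (perimeter = 2·6·8.279·sin(180°/6) = 49.67 mm); the r=4.5 cylinder at (5, -2.5) gives a regular 6-gon of circumradius 4.5 (constant along its height) (perimeter = 2·6·4.500·sin(180°/6) = 27.00 mm); Merging all regions: the regions partially overlap (shared area 39.15 mm²), so the edge portions inside another operand are dropped and the merged outline is re-measured after clipping — boundary = 52.34 mm. So its perimeter = 52.34 mm. Layer 118 is larger (52.34 vs 17.89 mm).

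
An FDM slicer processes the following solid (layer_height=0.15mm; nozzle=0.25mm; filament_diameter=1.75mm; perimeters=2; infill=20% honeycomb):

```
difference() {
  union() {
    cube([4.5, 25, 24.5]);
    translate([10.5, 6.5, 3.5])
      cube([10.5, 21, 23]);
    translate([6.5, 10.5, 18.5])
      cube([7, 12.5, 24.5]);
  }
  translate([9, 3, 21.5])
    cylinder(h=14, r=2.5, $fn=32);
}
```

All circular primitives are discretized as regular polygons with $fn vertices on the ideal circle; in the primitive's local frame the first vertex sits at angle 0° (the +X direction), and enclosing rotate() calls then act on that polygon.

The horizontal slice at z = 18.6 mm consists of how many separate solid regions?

At z = 18.6 mm: the cube (footprint 4.5×25) is included at this height; the cube at (10.5, 6.5) is present — its section is the full 10.5×21 rectangle; the 7×12.5 cube at (6.5, 10.5) contributes its full rectangle; Taking the union: the regions partially overlap (shared area 37.50 mm²), so overlapping operands fuse into one piece — 2 connected regions; the cylinder at (9, 3) is not intersected at this z (z outside [21.5, 35.5]); Subtracting the remaining from the first: none of the subtracted shapes is present at this height, so the result so far is unchanged — 2 connected regions. The result has 2 disconnected regions.

2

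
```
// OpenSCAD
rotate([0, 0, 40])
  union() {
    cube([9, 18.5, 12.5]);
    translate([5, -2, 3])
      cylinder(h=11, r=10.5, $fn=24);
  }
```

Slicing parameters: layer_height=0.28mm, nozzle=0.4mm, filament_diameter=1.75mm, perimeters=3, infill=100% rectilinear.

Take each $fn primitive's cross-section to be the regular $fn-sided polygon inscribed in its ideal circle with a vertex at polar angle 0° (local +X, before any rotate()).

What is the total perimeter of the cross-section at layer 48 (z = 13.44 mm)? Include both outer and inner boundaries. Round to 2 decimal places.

At z = 13.44 mm: the cube is absent (z outside [0, 12.5]); the r=10.5 cylinder at (5, -2) contributes a regular 24-gon of circumradius 10.5 (perimeter = 2·24·10.500·sin(180°/24) = 65.79 mm); Taking the union: only the r=10.5 cylinder at (5, -2) is present, so the union is just that shape — boundary = 65.79 mm; (whole slice rotated 40° about Z — lengths, areas and connectivity unchanged). Overall, the cross-section is a single solid region. Total boundary length (outer) = 65.79 mm.

65.79 mm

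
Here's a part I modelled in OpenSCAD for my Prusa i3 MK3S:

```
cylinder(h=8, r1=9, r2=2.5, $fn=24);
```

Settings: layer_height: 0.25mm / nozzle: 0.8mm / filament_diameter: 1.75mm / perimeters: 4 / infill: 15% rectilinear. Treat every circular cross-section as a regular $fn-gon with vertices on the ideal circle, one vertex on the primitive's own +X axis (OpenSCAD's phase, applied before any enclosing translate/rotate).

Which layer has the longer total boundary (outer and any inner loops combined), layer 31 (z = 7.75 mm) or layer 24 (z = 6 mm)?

layer 24 (z = 6 mm)

Layer 31 (z = 7.75): the cone: at t=0.969 of its height the radius interpolates to r₁+(r₂−r₁)t = 2.703, giving a regular 24-gon of that circumradius (perimeter = 2·24·2.703·sin(180°/24) = 16.94 mm). So its perimeter = 16.94 mm. Layer 24 (z = 6): the cone: at t=0.750 of its height the radius interpolates to r₁+(r₂−r₁)t = 4.125, giving a regular 24-gon of that circumradius (perimeter = 2·24·4.125·sin(180°/24) = 25.84 mm). So its perimeter = 25.84 mm. Layer 24 is larger (25.84 vs 16.94 mm).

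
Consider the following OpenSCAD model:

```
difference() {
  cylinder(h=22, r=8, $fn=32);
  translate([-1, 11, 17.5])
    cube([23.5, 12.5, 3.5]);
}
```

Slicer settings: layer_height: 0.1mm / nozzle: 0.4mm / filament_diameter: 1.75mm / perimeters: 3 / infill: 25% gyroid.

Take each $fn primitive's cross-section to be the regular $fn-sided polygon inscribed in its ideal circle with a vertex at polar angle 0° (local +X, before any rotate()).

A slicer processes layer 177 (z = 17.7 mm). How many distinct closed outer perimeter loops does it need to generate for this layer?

At z = 17.7 mm: the cylinder: section is a regular 32-gon, circumradius r=8; the cube at (-1, 11) is present — its section is the full 23.5×12.5 rectangle; Taking the first minus the rest: starting from the r=8 cylinder, the 23.5×12.5 cube at (-1, 11) misses the remaining region (no effect) — 1 connected region. The result has 1 disconnected region.

1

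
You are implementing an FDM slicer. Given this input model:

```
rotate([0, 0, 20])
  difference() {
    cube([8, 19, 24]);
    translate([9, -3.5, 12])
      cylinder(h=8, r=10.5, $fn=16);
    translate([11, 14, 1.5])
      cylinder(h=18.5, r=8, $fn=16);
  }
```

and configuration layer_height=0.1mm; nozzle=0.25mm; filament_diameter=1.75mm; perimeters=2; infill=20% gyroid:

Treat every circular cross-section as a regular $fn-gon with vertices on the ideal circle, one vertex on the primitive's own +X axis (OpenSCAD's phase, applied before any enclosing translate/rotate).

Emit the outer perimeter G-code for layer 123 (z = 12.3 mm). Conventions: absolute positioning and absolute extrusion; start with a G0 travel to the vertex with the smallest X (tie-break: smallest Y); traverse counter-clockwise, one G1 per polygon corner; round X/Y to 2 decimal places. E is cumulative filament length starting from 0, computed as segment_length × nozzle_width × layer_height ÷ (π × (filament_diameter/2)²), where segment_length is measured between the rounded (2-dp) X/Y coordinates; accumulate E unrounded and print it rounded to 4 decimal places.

At z = 12.3 mm: the 8×19 cube contributes its full rectangle; the cylinder at (9, -3.5): section is a regular 16-gon, circumradius r=10.5; the r=8 cylinder at (11, 14) gives a regular 16-gon of circumradius 8 (constant along its height); After the difference (first − rest): starting from the 8×19 cube, the r=10.5 cylinder at (9, -3.5) partially overlaps it — only the 41.19 mm² overlap (of its 337.53 mm²) is removed, clipping the outline; the r=8 cylinder at (11, 14) partially overlaps it — only the 47.48 mm² overlap (of its 195.93 mm²) is removed, clipping the outline — 1 connected region; (whole slice rotated 20° about Z — lengths, areas and connectivity unchanged). The outline is a single polygon with 10 vertices. Extrusion per mm of travel: 0.25 × 0.1 / (π × 0.875²) = 0.010394. Accumulating E over each segment gives final E = 0.4848.

G0 X-6.50 Y17.85 Z12.30
G1 X-0.54 Y1.47 E0.1812
G1 X0.14 Y4.23 E0.2107
G1 X2.56 Y7.53 E0.2532
G1 X4.96 Y8.98 E0.2824
G1 X2.17 Y9.67 E0.3123
G1 X-0.35 Y11.51 E0.3447
G1 X-1.97 Y14.18 E0.3772
G1 X-2.44 Y17.27 E0.4096
G1 X-1.89 Y19.53 E0.4338
G1 X-6.50 Y17.85 E0.4848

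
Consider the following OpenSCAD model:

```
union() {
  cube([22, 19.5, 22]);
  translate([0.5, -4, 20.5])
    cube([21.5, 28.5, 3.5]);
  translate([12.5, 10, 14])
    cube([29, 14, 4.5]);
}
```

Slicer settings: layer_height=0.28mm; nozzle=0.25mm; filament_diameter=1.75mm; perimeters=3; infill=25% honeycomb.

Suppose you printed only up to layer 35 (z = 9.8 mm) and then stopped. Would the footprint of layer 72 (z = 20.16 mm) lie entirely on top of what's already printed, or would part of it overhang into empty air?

Compare the two slices. At z = 9.8: the cube is present — its section is the full 22×19.5 rectangle (area 429.00 mm²); the cube at (0.5, -4) does not reach this height (z outside [20.5, 24]); the cube at (12.5, 10) does not reach this height (z outside [14, 18.5]); Combining (union): only the 22×19.5 cube is present, so the union is just that shape — area = 429.00 mm². At z = 20.16: the cube (footprint 22×19.5) is included at this height (area 429.00 mm²); the cube at (0.5, -4) is absent (z outside [20.5, 24]); the cube at (12.5, 10) is not intersected at this z (z outside [14, 18.5]); Merging all regions: only the 22×19.5 cube is present, so the union is just that shape — area = 429.00 mm². Checking containment: the cross-section at z = 20.16 is a subset of the cross-section at z = 9.8.

entirely on top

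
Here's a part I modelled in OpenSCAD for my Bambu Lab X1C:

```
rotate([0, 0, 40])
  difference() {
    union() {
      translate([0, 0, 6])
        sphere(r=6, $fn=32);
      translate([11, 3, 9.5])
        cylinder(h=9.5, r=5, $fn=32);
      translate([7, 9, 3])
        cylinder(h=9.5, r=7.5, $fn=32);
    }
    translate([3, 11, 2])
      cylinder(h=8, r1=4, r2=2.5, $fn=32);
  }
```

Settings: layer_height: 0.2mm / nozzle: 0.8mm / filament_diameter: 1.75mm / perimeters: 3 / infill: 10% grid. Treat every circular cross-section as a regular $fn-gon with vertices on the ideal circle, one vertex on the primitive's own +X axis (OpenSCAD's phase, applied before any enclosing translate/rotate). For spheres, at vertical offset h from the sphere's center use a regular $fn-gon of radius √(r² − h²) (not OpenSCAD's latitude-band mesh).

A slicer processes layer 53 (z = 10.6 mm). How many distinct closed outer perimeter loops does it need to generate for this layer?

At z = 10.6 mm: the r=6 sphere contributes a regular 32-gon of circumradius √(6²−4.6²) = 3.852; the r=5 cylinder at (11, 3) contributes a regular 32-gon of circumradius 5; the r=7.5 cylinder at (7, 9) contributes a regular 32-gon of circumradius 7.5; Combining (union): the regions partially overlap (shared area 35.94 mm²), so overlapping operands fuse into one piece — 2 connected regions; the cone at (3, 11) does not reach this height (z outside [2, 10]); After the difference (first − rest): none of the subtracted shapes is present at this height, so the result so far is unchanged — 2 connected regions; (rotated 40° about Z; rotation is an isometry so areas/perimeters/island counts are preserved). The result has 2 disconnected regions.

2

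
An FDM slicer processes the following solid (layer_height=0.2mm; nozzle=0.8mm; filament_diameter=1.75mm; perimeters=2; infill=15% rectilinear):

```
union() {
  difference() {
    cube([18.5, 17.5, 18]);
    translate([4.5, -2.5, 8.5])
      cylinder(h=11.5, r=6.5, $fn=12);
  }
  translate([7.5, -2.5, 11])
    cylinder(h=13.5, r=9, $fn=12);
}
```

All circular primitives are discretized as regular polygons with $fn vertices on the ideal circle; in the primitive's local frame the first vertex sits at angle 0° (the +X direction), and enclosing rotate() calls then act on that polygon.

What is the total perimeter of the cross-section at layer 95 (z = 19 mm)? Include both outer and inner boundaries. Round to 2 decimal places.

At z = 19 mm: the cube is not intersected at this z (z outside [0, 18]); the r=6.5 cylinder at (4.5, -2.5) contributes a regular 12-gon of circumradius 6.5 (perimeter = 2·12·6.500·sin(180°/12) = 40.38 mm); Taking the first minus the rest: the first operand is absent here, so nothing remains; the cylinder at (7.5, -2.5): section is a regular 12-gon, circumradius r=9 (perimeter = 2·12·9.000·sin(180°/12) = 55.90 mm); Combining (union): only the r=9 cylinder at (7.5, -2.5) is present, so the union is just that shape — boundary = 55.90 mm. Overall, the cross-section is a single solid region. Total boundary length (outer) = 55.90 mm.

55.90 mm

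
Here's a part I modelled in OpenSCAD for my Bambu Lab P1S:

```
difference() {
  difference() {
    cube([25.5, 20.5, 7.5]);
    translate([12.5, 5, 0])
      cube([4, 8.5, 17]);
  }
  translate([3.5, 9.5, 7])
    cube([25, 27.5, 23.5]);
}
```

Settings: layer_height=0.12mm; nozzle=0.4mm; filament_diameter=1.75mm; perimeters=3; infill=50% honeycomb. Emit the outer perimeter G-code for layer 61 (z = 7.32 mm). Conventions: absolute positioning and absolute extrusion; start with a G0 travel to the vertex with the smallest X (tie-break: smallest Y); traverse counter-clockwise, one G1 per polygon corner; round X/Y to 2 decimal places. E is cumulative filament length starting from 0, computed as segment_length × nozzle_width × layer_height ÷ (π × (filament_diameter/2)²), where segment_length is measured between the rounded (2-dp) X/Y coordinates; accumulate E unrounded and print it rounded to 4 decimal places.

G0 X0.00 Y0.00 Z7.32
G1 X25.50 Y0.00 E0.5089
G1 X25.50 Y9.50 E0.6985
G1 X16.50 Y9.50 E0.8781
G1 X16.50 Y5.00 E0.9679
G1 X12.50 Y5.00 E1.0477
G1 X12.50 Y9.50 E1.1375
G1 X3.50 Y9.50 E1.3171
G1 X3.50 Y20.50 E1.5366
G1 X0.00 Y20.50 E1.6065
G1 X0.00 Y0.00 E2.0156

At z = 7.32 mm: the 25.5×20.5 cube contributes its full rectangle; the cube at (12.5, 5) is present — its section is the full 4×8.5 rectangle; Subtracting the remaining from the first: starting from the 25.5×20.5 cube, the 4×8.5 cube at (12.5, 5) lies wholly inside it (removes its full 34.00 mm² and its 25.00 mm outline becomes a hole wall) — 1 connected region with 1 hole; the 25×27.5 cube at (3.5, 9.5) contributes its full rectangle; Subtracting the remaining from the first: starting from that combined region, the 25×27.5 cube at (3.5, 9.5) partially overlaps it — only the 226.00 mm² overlap (of its 687.50 mm²) is removed, clipping the outline — 1 connected region. The outline is a single polygon with 10 vertices. Extrusion per mm of travel: 0.4 × 0.12 / (π × 0.875²) = 0.019956. Accumulating E over each segment gives final E = 2.0156.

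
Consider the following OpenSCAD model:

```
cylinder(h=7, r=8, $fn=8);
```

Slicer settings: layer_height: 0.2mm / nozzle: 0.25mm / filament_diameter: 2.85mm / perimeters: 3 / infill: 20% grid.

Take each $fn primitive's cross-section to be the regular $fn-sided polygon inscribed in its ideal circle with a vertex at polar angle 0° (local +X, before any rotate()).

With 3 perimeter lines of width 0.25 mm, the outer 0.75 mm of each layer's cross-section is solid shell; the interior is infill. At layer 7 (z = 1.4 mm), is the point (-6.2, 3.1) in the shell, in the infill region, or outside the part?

At z = 1.4 mm: the r=8 cylinder contributes a regular 8-gon of circumradius 8. Overall, the cross-section is a single solid region. The nearest boundary edge runs (-5.66, 5.66)→(-8.00, 0.00); distance from the point to it = 0.48 mm. The point is inside the cross-section, 0.48 mm from the nearest boundary — within the 0.75 mm shell band (3 × 0.25).

shell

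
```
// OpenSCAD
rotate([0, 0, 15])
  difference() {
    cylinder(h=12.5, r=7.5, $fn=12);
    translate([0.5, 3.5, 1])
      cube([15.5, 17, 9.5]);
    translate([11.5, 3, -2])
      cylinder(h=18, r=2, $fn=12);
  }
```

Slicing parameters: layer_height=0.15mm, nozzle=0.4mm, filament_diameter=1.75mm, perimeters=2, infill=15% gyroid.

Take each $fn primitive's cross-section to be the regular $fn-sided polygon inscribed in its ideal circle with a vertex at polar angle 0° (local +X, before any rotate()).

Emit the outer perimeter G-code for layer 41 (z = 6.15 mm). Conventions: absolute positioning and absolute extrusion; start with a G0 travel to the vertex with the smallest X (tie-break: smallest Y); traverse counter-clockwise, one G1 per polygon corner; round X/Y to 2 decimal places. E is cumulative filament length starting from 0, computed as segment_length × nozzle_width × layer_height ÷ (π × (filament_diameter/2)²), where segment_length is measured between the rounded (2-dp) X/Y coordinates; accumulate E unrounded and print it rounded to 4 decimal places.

At z = 6.15 mm: the r=7.5 cylinder contributes a regular 12-gon of circumradius 7.5; the cube at (0.5, 3.5) (footprint 15.5×17) is included at this height; the r=2 cylinder at (11.5, 3) contributes a regular 12-gon of circumradius 2; Subtracting the remaining from the first: starting from the r=7.5 cylinder, the 15.5×17 cube at (0.5, 3.5) partially overlaps it — only the 15.61 mm² overlap (of its 263.50 mm²) is removed, clipping the outline; the r=2 cylinder at (11.5, 3) misses the remaining region (no effect) — 1 connected region; (whole slice rotated 15° about Z — lengths, areas and connectivity unchanged). The outline is a single polygon with 13 vertices. Extrusion per mm of travel: 0.4 × 0.15 / (π × 0.875²) = 0.024945. Accumulating E over each segment gives final E = 1.2219.

G0 X-7.24 Y-1.94 Z6.15
G1 X-5.30 Y-5.30 E0.0968
G1 X-1.94 Y-7.24 E0.1936
G1 X1.94 Y-7.24 E0.2904
G1 X5.30 Y-5.30 E0.3871
G1 X7.24 Y-1.94 E0.4839
G1 X7.24 Y1.94 E0.5807
G1 X5.43 Y5.08 E0.6711
G1 X-0.42 Y3.51 E0.8222
G1 X-1.42 Y7.24 E0.9185
G1 X-1.94 Y7.24 E0.9315
G1 X-5.30 Y5.30 E1.0283
G1 X-7.24 Y1.94 E1.1251
G1 X-7.24 Y-1.94 E1.2219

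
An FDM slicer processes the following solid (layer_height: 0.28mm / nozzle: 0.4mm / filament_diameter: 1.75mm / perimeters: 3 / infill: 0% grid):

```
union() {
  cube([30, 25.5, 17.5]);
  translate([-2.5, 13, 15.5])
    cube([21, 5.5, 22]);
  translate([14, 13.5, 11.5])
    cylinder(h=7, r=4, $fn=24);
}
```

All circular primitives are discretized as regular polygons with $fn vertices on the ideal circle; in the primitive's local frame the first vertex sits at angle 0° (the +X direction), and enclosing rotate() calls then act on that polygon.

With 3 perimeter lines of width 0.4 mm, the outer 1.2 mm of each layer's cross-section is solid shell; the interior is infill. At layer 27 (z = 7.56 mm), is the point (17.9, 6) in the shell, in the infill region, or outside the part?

At z = 7.56 mm: the 30×25.5 cube contributes its full rectangle; the cube at (-2.5, 13) is absent (z outside [15.5, 37.5]); the cylinder at (14, 13.5) is not intersected at this z (z outside [11.5, 18.5]); Combining (union): only the 30×25.5 cube is present, so the union is just that shape — 1 connected region. Overall, the cross-section is a single solid region. The nearest boundary edge runs (0.00, 0.00)→(30.00, 0.00); distance from the point to it = 6.00 mm. The point is inside the cross-section and 6.00 mm from the nearest boundary — more than the 1.2 mm shell width (3 × 0.4), so it's in the infill interior.

infill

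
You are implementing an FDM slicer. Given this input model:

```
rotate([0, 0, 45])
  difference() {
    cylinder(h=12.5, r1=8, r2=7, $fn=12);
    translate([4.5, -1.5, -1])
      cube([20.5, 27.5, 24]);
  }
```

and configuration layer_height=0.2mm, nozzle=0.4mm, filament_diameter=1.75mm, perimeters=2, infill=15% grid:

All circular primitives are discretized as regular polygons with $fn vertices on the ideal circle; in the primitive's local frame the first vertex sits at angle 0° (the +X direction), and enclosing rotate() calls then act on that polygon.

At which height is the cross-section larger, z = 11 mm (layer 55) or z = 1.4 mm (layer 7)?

layer 7 (z = 1.4 mm)

Layer 55 (z = 11): the cone (r1=8→r2=7) has section circumradius 7.120 here — a regular 12-gon (area = (12/2)·7.120²·sin(360°/12) = 152.08 mm²); the 20.5×27.5 cube at (4.5, -1.5) contributes its full rectangle (area 563.75 mm²); After the difference (first − rest): starting from the cone (152.08 mm²), the 20.5×27.5 cube at (4.5, -1.5) partially overlaps it — only the 12.65 mm² overlap (of its 563.75 mm²) is removed, clipping the outline — area = 139.44 mm²; (rotated 45° about Z; rotation is an isometry so areas/perimeters/island counts are preserved). So its area = 139.44 mm². Layer 7 (z = 1.4): the cone: at t=0.112 of its height the radius interpolates to r₁+(r₂−r₁)t = 7.888, giving a regular 12-gon of that circumradius (area = (12/2)·7.888²·sin(360°/12) = 186.66 mm²); the cube at (4.5, -1.5) is present — its section is the full 20.5×27.5 rectangle (area 563.75 mm²); After the difference (first − rest): starting from the cone (186.66 mm²), the 20.5×27.5 cube at (4.5, -1.5) partially overlaps it — only the 18.78 mm² overlap (of its 563.75 mm²) is removed, clipping the outline — area = 167.89 mm²; (whole slice rotated 45° about Z — lengths, areas and connectivity unchanged). So its area = 167.89 mm². Layer 7 is larger (167.89 vs 139.44 mm²).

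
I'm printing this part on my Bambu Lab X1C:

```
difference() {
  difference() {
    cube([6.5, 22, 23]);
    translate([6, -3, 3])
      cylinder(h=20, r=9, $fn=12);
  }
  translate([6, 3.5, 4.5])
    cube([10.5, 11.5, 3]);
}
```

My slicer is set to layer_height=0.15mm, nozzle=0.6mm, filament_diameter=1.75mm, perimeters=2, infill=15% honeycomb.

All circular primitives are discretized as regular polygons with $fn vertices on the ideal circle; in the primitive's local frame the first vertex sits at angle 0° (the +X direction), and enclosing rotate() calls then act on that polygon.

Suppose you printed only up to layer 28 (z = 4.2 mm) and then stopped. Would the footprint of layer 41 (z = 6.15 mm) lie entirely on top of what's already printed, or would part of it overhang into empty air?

entirely on top

Compare the two slices. At z = 4.2: the cube is present — its section is the full 6.5×22 rectangle (area 143.00 mm²); the r=9 cylinder at (6, -3) contributes a regular 12-gon of circumradius 9 (area = (12/2)·9.000²·sin(360°/12) = 243.00 mm²); Taking the first minus the rest: starting from the 6.5×22 cube (143.00 mm²), the r=9 cylinder at (6, -3) partially overlaps it — only the 33.32 mm² overlap (of its 243.00 mm²) is removed, clipping the outline — area = 109.68 mm²; the cube at (6, 3.5) is not intersected at this z (z outside [4.5, 7.5]); Subtracting the remaining from the first: none of the subtracted shapes is present at this height, so that combined region is unchanged — area = 109.68 mm². At z = 6.15: the cube (footprint 6.5×22) is included at this height (area 143.00 mm²); the r=9 cylinder at (6, -3) contributes a regular 12-gon of circumradius 9 (area = (12/2)·9.000²·sin(360°/12) = 243.00 mm²); Subtracting the remaining from the first: starting from the 6.5×22 cube (143.00 mm²), the r=9 cylinder at (6, -3) partially overlaps it — only the 33.32 mm² overlap (of its 243.00 mm²) is removed, clipping the outline — area = 109.68 mm²; the 10.5×11.5 cube at (6, 3.5) contributes its full rectangle (area 120.75 mm²); Taking the first minus the rest: starting from the result so far (109.68 mm²), the 10.5×11.5 cube at (6, 3.5) partially overlaps it — only the 4.53 mm² overlap (of its 120.75 mm²) is removed, clipping the outline — area = 105.15 mm². Checking containment: the cross-section at z = 6.15 is a subset of the cross-section at z = 4.2.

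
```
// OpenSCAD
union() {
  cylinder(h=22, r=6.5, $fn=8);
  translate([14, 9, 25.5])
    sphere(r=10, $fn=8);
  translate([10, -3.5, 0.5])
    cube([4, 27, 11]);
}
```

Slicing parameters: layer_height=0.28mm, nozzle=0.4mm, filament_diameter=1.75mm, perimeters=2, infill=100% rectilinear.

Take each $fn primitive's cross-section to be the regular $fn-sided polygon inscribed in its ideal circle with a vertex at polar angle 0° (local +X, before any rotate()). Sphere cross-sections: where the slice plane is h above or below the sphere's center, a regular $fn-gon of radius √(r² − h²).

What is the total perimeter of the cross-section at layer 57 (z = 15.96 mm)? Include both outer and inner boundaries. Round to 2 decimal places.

58.16 mm

At z = 15.96 mm: the r=6.5 cylinder gives a regular 8-gon of circumradius 6.5 (constant along its height) (perimeter = 2·8·6.500·sin(180°/8) = 39.80 mm); the sphere at (14, 9): section is a regular 8-gon, circumradius = √(r²−h²) = √(10²−9.54²) = 2.998 (perimeter = 2·8·2.998·sin(180°/8) = 18.36 mm); the cube at (10, -3.5) is not intersected at this z (z outside [0.5, 11.5]); Combining (union): the 2 present regions are separate (no shared area or edge), so areas and boundary lengths simply add and each stays a separate island — boundary = 58.16 mm. Overall, the cross-section has 2 separate islands. Total boundary length (outer) = 58.16 mm.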